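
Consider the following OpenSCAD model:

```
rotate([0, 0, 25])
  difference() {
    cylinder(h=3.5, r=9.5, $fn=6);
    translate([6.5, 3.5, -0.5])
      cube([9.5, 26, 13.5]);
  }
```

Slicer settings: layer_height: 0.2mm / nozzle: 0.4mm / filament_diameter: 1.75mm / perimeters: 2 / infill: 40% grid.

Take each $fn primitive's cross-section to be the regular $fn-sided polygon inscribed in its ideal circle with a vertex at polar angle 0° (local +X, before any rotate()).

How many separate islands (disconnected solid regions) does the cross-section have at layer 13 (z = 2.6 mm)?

At z = 2.6 mm: the r=9.5 cylinder gives a regular 6-gon of circumradius 9.5 (constant along its height); the cube at (6.5, 3.5) (footprint 9.5×26) is included at this height; After the difference (first − rest): starting from the r=9.5 cylinder, the 9.5×26 cube at (6.5, 3.5) partially overlaps it — only the 0.83 mm² overlap (of its 247.00 mm²) is removed, clipping the outline — 1 connected region; (rotated 25° about Z; rotation is an isometry so areas/perimeters/island counts are preserved). Overall, the cross-section is a single solid region. Island count = 1.

1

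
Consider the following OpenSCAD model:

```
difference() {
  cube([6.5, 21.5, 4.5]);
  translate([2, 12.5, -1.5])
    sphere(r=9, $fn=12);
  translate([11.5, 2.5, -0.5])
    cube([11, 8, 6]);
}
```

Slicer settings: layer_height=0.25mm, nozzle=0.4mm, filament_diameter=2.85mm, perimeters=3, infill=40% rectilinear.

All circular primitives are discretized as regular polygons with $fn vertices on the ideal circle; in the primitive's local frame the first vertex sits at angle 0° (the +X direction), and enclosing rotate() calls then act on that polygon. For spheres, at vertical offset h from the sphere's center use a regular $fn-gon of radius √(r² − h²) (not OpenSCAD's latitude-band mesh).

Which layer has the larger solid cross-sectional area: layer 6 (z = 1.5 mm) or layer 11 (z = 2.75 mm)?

layer 11 (z = 2.75 mm)

Layer 6 (z = 1.5): the cube (footprint 6.5×21.5) is included at this height (area 139.75 mm²); the sphere at (2, 12.5): section is a regular 12-gon, circumradius = √(r²−h²) = √(9²−3²) = 8.485 (area = (12/2)·8.485²·sin(360°/12) = 216.00 mm²); the 11×8 cube at (11.5, 2.5) contributes its full rectangle (area 88.00 mm²); Subtracting the remaining from the first: starting from the 6.5×21.5 cube (139.75 mm²), the r=9 sphere at (2, 12.5) partially overlaps it — only the 103.76 mm² overlap (of its 216.00 mm²) is removed, clipping the outline; the 11×8 cube at (11.5, 2.5) misses the remaining region (no effect) — area = 35.99 mm². So its area = 35.99 mm². Layer 11 (z = 2.75): the cube (footprint 6.5×21.5) is included at this height (area 139.75 mm²); the r=9 sphere at (2, 12.5) slices to a regular 12-gon of circumradius 7.933 (√(r²−h²) with h=4.25 from center) (area = (12/2)·7.933²·sin(360°/12) = 188.81 mm²); the cube at (11.5, 2.5) is present — its section is the full 11×8 rectangle (area 88.00 mm²); After the difference (first − rest): starting from the 6.5×21.5 cube (139.75 mm²), the r=9 sphere at (2, 12.5) partially overlaps it — only the 96.43 mm² overlap (of its 188.81 mm²) is removed, clipping the outline; the 11×8 cube at (11.5, 2.5) misses the remaining region (no effect) — area = 43.32 mm². So its area = 43.32 mm². Layer 11 is larger (43.32 vs 35.99 mm²).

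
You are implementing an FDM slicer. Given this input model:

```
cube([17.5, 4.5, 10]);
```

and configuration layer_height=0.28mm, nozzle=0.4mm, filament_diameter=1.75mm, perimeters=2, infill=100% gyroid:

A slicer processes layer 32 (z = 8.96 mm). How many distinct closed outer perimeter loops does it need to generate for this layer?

At z = 8.96 mm: the cube (footprint 17.5×4.5) is included at this height. The result has 1 disconnected region.

1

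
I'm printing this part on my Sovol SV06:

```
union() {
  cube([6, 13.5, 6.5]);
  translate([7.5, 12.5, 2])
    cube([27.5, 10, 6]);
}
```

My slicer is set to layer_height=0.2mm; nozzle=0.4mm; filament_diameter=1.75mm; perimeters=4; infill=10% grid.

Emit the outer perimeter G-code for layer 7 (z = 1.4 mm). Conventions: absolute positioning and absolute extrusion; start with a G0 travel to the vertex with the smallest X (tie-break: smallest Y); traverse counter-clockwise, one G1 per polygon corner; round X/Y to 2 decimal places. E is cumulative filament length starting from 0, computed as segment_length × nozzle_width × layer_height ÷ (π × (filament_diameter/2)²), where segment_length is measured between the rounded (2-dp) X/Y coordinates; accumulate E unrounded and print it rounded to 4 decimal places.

At z = 1.4 mm: the 6×13.5 cube contributes its full rectangle; the cube at (7.5, 12.5) is absent (z outside [2, 8]); Taking the union: only the 6×13.5 cube is present, so the union is just that shape — 1 connected region. The outline is a single polygon with 4 vertices. Extrusion per mm of travel: 0.4 × 0.2 / (π × 0.875²) = 0.033260. Accumulating E over each segment gives final E = 1.2971.

G0 X0.00 Y0.00 Z1.40
G1 X6.00 Y0.00 E0.1996
G1 X6.00 Y13.50 E0.6486
G1 X0.00 Y13.50 E0.8481
G1 X0.00 Y0.00 E1.2971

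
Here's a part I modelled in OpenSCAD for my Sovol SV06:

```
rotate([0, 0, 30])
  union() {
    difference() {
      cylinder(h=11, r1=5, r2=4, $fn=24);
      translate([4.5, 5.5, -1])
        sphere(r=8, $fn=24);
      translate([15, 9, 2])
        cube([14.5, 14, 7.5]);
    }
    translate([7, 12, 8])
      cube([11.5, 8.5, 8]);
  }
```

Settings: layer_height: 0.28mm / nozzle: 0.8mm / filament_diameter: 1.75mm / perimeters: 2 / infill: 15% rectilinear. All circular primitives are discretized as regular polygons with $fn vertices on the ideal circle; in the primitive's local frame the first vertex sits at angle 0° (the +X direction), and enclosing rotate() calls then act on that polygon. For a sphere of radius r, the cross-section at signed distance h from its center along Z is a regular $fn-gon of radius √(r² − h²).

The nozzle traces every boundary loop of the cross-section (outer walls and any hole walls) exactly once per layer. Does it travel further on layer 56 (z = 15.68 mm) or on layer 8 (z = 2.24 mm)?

Layer 56 (z = 15.68): the cone does not reach this height (z outside [0, 11]); the sphere at (4.5, 5.5) does not reach this height (|z−center|=16.680 > r=8); the cube at (15, 9) does not reach this height (z outside [2, 9.5]); After the difference (first − rest): the first operand is absent here, so nothing remains; the cube at (7, 12) is present — its section is the full 11.5×8.5 rectangle (perimeter 40.00 mm); Taking the union: only the 11.5×8.5 cube at (7, 12) is present, so the union is just that shape — boundary = 40.00 mm; (rotated 30° about Z; rotation is an isometry so areas/perimeters/island counts are preserved). So its perimeter = 40.00 mm. Layer 8 (z = 2.24): the cone (r1=5→r2=4) has section circumradius 4.796 here — a regular 24-gon (perimeter = 2·24·4.796·sin(180°/24) = 30.05 mm); the r=8 sphere at (4.5, 5.5) slices to a regular 24-gon of circumradius 7.315 (√(r²−h²) with h=3.24 from center) (perimeter = 2·24·7.315·sin(180°/24) = 45.83 mm); the 14.5×14 cube at (15, 9) contributes its full rectangle (perimeter 57.00 mm); Taking the first minus the rest: starting from the cone, the r=8 sphere at (4.5, 5.5) partially overlaps it — only the 32.21 mm² overlap (of its 166.17 mm²) is removed, clipping the outline; the 14.5×14 cube at (15, 9) misses the remaining region (no effect) — boundary = 27.73 mm; the cube at (7, 12) is absent (z outside [8, 16]); Taking the union: only the result so far is present, so the union is just that shape — boundary = 27.73 mm; (rotated 30° about Z; rotation is an isometry so areas/perimeters/island counts are preserved). So its perimeter = 27.73 mm. Layer 56 is larger (40.00 vs 27.73 mm).

layer 56 (z = 15.68 mm)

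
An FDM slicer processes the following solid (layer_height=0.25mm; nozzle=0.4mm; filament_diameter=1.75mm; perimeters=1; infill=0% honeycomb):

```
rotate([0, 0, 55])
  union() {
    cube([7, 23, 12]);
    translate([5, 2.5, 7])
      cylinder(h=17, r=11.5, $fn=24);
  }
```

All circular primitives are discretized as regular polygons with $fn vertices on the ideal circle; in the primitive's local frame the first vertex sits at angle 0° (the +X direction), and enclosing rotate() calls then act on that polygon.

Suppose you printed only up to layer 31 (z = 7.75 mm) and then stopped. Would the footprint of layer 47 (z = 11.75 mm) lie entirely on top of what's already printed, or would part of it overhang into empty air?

entirely on top

Compare the two slices. At z = 7.75: the cube (footprint 7×23) is included at this height (area 161.00 mm²); the cylinder at (5, 2.5): section is a regular 24-gon, circumradius r=11.5 (area = (24/2)·11.500²·sin(360°/24) = 410.75 mm²); Taking the union: the regions partially overlap — summed areas 571.75 mm² minus the doubly-counted overlap 95.51 mm² gives 476.23 mm² — area = 476.23 mm²; (rotated 55° about Z; rotation is an isometry so areas/perimeters/island counts are preserved). At z = 11.75: the 7×23 cube contributes its full rectangle (area 161.00 mm²); the r=11.5 cylinder at (5, 2.5) contributes a regular 24-gon of circumradius 11.5 (area = (24/2)·11.500²·sin(360°/24) = 410.75 mm²); Merging all regions: the regions partially overlap — summed areas 571.75 mm² minus the doubly-counted overlap 95.51 mm² gives 476.23 mm² — area = 476.23 mm²; (whole slice rotated 55° about Z — lengths, areas and connectivity unchanged). Checking containment: the cross-section at z = 11.75 is a subset of the cross-section at z = 7.75.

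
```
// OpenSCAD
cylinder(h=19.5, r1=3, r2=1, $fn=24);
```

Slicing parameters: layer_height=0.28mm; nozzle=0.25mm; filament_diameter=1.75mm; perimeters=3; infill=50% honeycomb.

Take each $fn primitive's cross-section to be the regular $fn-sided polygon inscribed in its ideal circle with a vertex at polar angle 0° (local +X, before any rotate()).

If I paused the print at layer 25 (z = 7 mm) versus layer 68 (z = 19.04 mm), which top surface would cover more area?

Layer 25 (z = 7): the cone: at t=0.359 of its height the radius interpolates to r₁+(r₂−r₁)t = 2.282, giving a regular 24-gon of that circumradius (area = (24/2)·2.282²·sin(360°/24) = 16.17 mm²). So its area = 16.17 mm². Layer 68 (z = 19.04): the cone (r1=3→r2=1) has section circumradius 1.047 here — a regular 24-gon (area = (24/2)·1.047²·sin(360°/24) = 3.41 mm²). So its area = 3.41 mm². Layer 25 is larger (16.17 vs 3.41 mm²).

layer 25 (z = 7 mm)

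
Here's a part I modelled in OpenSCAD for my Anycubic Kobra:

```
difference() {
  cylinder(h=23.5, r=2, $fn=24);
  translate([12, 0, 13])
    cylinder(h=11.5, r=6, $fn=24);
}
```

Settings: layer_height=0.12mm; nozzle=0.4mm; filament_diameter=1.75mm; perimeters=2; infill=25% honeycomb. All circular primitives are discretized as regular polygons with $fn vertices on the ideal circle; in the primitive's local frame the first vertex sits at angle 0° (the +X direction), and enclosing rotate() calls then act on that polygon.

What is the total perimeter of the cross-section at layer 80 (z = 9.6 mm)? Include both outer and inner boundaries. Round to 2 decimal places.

At z = 9.6 mm: the cylinder: section is a regular 24-gon, circumradius r=2 (perimeter = 2·24·2.000·sin(180°/24) = 12.53 mm); the cylinder at (12, 0) is not intersected at this z (z outside [13, 24.5]); After the difference (first − rest): none of the subtracted shapes is present at this height, so the r=2 cylinder is unchanged — boundary = 12.53 mm. Overall, the cross-section is a single solid region. Total boundary length (outer) = 12.53 mm.

12.53 mm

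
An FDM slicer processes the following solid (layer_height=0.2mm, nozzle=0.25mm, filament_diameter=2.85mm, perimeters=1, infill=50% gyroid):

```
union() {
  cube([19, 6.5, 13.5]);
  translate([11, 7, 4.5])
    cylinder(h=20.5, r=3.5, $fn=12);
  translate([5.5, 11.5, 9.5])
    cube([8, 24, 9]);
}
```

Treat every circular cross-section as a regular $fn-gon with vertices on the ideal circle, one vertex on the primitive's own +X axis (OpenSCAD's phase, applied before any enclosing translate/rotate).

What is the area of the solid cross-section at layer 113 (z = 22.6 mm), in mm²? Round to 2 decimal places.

36.75 mm²

At z = 22.6 mm: the cube is absent (z outside [0, 13.5]); the r=3.5 cylinder at (11, 7) contributes a regular 12-gon of circumradius 3.5 (area = (12/2)·3.500²·sin(360°/12) = 36.75 mm²); the cube at (5.5, 11.5) is absent (z outside [9.5, 18.5]); Taking the union: only the r=3.5 cylinder at (11, 7) is present, so the union is just that shape — area = 36.75 mm². Overall, the cross-section is a single solid region. Net area = 36.75 mm².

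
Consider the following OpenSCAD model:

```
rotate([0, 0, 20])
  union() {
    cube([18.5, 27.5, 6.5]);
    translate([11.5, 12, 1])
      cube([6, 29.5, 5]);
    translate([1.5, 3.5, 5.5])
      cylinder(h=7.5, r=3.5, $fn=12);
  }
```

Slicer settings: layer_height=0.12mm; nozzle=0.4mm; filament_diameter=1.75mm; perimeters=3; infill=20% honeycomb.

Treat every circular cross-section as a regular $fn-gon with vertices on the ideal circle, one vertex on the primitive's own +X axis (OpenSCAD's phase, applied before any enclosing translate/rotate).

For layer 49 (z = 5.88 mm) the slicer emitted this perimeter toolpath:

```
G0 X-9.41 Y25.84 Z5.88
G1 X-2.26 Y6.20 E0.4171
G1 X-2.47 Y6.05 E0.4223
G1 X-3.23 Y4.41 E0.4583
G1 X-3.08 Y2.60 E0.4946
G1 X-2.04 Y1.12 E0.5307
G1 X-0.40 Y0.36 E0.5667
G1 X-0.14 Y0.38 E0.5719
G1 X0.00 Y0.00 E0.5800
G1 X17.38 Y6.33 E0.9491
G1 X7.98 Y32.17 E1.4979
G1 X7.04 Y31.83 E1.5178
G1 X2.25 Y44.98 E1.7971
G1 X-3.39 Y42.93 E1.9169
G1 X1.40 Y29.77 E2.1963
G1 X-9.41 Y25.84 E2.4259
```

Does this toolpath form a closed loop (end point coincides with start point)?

Start point (G0): (-9.41, 25.84). End point (last G1): the path returns to the start — closed.

yes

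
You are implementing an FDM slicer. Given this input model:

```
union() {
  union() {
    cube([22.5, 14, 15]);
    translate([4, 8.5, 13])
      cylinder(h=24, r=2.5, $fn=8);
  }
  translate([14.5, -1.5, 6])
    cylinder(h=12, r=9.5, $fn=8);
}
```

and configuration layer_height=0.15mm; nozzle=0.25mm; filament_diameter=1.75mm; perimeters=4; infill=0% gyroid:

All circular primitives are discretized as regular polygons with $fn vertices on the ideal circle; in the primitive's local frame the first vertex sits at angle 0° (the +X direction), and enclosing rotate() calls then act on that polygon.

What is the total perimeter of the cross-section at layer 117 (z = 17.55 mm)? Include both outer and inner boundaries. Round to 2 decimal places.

73.48 mm

At z = 17.55 mm: the cube is not intersected at this z (z outside [0, 15]); the r=2.5 cylinder at (4, 8.5) gives a regular 8-gon of circumradius 2.5 (constant along its height) (perimeter = 2·8·2.500·sin(180°/8) = 15.31 mm); Combining (union): only the r=2.5 cylinder at (4, 8.5) is present, so the union is just that shape — boundary = 15.31 mm; the r=9.5 cylinder at (14.5, -1.5) contributes a regular 8-gon of circumradius 9.5 (perimeter = 2·8·9.500·sin(180°/8) = 58.17 mm); Combining (union): the 2 present regions are separate (no shared area or edge), so areas and boundary lengths simply add and each stays a separate island — boundary = 73.48 mm. Overall, the cross-section has 2 separate islands. Total boundary length (outer) = 73.48 mm.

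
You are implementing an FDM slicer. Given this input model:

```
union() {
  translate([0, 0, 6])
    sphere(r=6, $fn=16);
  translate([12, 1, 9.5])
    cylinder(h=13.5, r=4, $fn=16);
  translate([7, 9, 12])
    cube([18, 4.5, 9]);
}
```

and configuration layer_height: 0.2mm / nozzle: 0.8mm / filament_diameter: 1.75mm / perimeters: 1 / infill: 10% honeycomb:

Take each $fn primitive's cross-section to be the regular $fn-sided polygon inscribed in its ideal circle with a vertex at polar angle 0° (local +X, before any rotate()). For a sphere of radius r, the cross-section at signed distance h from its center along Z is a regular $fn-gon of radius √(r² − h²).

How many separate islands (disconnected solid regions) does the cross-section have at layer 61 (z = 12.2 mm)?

At z = 12.2 mm: the sphere is absent (|z−center|=6.200 > r=6); the r=4 cylinder at (12, 1) contributes a regular 16-gon of circumradius 4; the cube at (7, 9) is present — its section is the full 18×4.5 rectangle; Combining (union): the 2 present regions are separate (no shared area or edge), so areas and boundary lengths simply add and each stays a separate island — 2 connected regions. Overall, the cross-section has 2 separate islands. Island count = 2.

2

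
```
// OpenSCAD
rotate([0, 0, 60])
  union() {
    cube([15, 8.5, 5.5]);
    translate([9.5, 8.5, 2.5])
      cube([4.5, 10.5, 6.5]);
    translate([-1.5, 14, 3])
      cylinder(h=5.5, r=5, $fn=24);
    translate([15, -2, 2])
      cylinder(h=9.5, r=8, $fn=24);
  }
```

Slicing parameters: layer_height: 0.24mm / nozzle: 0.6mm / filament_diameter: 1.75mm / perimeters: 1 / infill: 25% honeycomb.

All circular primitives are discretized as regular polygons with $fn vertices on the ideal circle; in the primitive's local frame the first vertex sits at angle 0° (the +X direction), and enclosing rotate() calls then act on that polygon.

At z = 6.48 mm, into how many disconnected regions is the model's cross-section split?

At z = 6.48 mm: the cube does not reach this height (z outside [0, 5.5]); the 4.5×10.5 cube at (9.5, 8.5) contributes its full rectangle; the r=5 cylinder at (-1.5, 14) gives a regular 24-gon of circumradius 5 (constant along its height); the cylinder at (15, -2): section is a regular 24-gon, circumradius r=8; Taking the union: the 3 present regions are separate (no shared area or edge), so areas and boundary lengths simply add and each stays a separate island — 3 connected regions; (rotated 60° about Z; rotation is an isometry so areas/perimeters/island counts are preserved). The result has 3 disconnected regions.

3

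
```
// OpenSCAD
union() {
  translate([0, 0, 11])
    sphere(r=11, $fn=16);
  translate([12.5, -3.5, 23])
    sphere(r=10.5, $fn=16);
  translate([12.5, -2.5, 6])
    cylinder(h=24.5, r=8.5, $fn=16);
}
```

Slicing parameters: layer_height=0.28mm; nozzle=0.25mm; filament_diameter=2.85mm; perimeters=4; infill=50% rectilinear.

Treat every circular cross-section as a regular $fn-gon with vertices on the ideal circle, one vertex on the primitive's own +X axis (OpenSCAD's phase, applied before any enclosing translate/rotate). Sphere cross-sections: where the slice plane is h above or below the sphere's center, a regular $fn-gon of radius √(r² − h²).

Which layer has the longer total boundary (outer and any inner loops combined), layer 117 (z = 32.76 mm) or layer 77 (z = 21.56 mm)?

layer 77 (z = 21.56 mm)

Layer 117 (z = 32.76): the sphere does not reach this height (|z−center|=21.760 > r=11); the r=10.5 sphere at (12.5, -3.5) contributes a regular 16-gon of circumradius √(10.5²−9.76²) = 3.872 (perimeter = 2·16·3.872·sin(180°/16) = 24.17 mm); the cylinder at (12.5, -2.5) is not intersected at this z (z outside [6, 30.5]); Taking the union: only the r=10.5 sphere at (12.5, -3.5) is present, so the union is just that shape — boundary = 24.17 mm. So its perimeter = 24.17 mm. Layer 77 (z = 21.56): the r=11 sphere slices to a regular 16-gon of circumradius 3.080 (√(r²−h²) with h=10.56 from center) (perimeter = 2·16·3.080·sin(180°/16) = 19.23 mm); the r=10.5 sphere at (12.5, -3.5) slices to a regular 16-gon of circumradius 10.401 (√(r²−h²) with h=1.44 from center) (perimeter = 2·16·10.401·sin(180°/16) = 64.93 mm); the r=8.5 cylinder at (12.5, -2.5) gives a regular 16-gon of circumradius 8.5 (constant along its height) (perimeter = 2·16·8.500·sin(180°/16) = 53.06 mm); Taking the union: the regions partially overlap (shared area 221.71 mm²), so the edge portions inside another operand are dropped and the merged outline is re-measured after clipping — boundary = 79.19 mm. So its perimeter = 79.19 mm. Layer 77 is larger (79.19 vs 24.17 mm).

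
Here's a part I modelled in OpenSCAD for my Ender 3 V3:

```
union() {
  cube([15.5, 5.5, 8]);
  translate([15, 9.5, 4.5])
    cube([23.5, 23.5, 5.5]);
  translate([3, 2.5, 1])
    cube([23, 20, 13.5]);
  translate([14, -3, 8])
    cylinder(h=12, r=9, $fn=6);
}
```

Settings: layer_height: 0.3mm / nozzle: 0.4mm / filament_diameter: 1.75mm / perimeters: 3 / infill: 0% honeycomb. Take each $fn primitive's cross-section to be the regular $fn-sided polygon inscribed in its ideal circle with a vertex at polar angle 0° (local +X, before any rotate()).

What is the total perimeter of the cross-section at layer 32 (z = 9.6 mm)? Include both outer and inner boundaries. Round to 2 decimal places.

160.05 mm

At z = 9.6 mm: the cube is not intersected at this z (z outside [0, 8]); the cube at (15, 9.5) (footprint 23.5×23.5) is included at this height (perimeter 94.00 mm); the 23×20 cube at (3, 2.5) contributes its full rectangle (perimeter 86.00 mm); the r=9 cylinder at (14, -3) contributes a regular 6-gon of circumradius 9 (perimeter = 2·6·9.000·sin(180°/6) = 54.00 mm); Combining (union): the regions partially overlap (shared area 166.69 mm²), so the edge portions inside another operand are dropped and the merged outline is re-measured after clipping — boundary = 160.05 mm. Overall, the cross-section is a single solid region. Total boundary length (outer) = 160.05 mm.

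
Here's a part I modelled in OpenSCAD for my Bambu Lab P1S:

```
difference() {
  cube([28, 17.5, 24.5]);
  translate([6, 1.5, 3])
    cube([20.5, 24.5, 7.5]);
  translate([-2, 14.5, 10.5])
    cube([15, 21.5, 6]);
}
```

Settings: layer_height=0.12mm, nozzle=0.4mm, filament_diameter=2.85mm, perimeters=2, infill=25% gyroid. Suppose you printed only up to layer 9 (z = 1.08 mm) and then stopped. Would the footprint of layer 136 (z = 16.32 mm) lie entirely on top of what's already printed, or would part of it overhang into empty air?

Compare the two slices. At z = 1.08: the cube is present — its section is the full 28×17.5 rectangle (area 490.00 mm²); the cube at (6, 1.5) does not reach this height (z outside [3, 10.5]); the cube at (-2, 14.5) does not reach this height (z outside [10.5, 16.5]); After the difference (first − rest): none of the subtracted shapes is present at this height, so the 28×17.5 cube is unchanged — area = 490.00 mm². At z = 16.32: the cube (footprint 28×17.5) is included at this height (area 490.00 mm²); the cube at (6, 1.5) does not reach this height (z outside [3, 10.5]); the cube at (-2, 14.5) is present — its section is the full 15×21.5 rectangle (area 322.50 mm²); Taking the first minus the rest: starting from the 28×17.5 cube (490.00 mm²), the 15×21.5 cube at (-2, 14.5) partially overlaps it — only the 39.00 mm² overlap (of its 322.50 mm²) is removed, clipping the outline — area = 451.00 mm². Checking containment: the cross-section at z = 16.32 is a subset of the cross-section at z = 1.08.

entirely on top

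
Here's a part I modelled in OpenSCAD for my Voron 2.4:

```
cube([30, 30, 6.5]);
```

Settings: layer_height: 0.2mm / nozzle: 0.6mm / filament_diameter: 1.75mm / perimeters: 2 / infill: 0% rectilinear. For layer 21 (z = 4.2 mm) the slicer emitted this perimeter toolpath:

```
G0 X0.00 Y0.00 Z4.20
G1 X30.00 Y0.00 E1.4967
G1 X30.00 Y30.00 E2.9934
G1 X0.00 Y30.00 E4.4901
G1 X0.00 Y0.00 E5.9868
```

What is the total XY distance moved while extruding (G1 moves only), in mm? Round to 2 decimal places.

Sum the Euclidean lengths of each G1 segment: total = 120.00 mm.

120.00 mm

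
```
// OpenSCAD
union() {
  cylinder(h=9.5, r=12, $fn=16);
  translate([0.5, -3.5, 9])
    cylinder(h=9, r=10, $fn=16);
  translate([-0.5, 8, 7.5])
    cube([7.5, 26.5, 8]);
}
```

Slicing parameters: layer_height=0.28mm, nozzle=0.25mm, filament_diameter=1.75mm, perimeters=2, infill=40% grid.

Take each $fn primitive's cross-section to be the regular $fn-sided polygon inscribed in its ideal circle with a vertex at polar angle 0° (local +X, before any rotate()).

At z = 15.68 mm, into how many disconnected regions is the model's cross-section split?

At z = 15.68 mm: the cylinder does not reach this height (z outside [0, 9.5]); the cylinder at (0.5, -3.5): section is a regular 16-gon, circumradius r=10; the cube at (-0.5, 8) is absent (z outside [7.5, 15.5]); Taking the union: only the r=10 cylinder at (0.5, -3.5) is present, so the union is just that shape — 1 connected region. The result has 1 disconnected region.

1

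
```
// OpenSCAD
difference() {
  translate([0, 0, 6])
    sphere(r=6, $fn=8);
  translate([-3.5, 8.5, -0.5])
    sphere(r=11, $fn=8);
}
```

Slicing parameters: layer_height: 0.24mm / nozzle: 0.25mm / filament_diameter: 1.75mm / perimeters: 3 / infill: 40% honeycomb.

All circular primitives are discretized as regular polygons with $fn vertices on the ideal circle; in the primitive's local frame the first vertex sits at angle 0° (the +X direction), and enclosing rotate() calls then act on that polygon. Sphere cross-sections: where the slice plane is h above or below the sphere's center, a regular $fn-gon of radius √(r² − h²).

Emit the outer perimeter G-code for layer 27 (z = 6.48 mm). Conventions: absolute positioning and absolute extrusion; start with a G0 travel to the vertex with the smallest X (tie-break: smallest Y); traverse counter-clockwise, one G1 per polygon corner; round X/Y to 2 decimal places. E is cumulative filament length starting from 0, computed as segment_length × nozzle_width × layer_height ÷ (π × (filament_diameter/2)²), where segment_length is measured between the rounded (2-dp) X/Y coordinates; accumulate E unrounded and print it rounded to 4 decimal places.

G0 X-5.98 Y0.00 Z6.48
G1 X-4.23 Y-4.23 E0.1142
G1 X0.00 Y-5.98 E0.2284
G1 X4.23 Y-4.23 E0.3426
G1 X5.98 Y0.00 E0.4568
G1 X4.23 Y4.23 E0.5710
G1 X3.38 Y4.58 E0.5939
G1 X2.51 Y2.49 E0.6504
G1 X-3.50 Y0.00 E0.8126
G1 X-5.62 Y0.88 E0.8699
G1 X-5.98 Y0.00 E0.8936

At z = 6.48 mm: the r=6 sphere contributes a regular 8-gon of circumradius √(6²−0.48²) = 5.981; the r=11 sphere at (-3.5, 8.5) contributes a regular 8-gon of circumradius √(11²−6.98²) = 8.502; Taking the first minus the rest: starting from the r=6 sphere, the r=11 sphere at (-3.5, 8.5) partially overlaps it — only the 31.51 mm² overlap (of its 204.44 mm²) is removed, clipping the outline — 1 connected region. The outline is a single polygon with 10 vertices. Extrusion per mm of travel: 0.25 × 0.24 / (π × 0.875²) = 0.024945. Accumulating E over each segment gives final E = 0.8936.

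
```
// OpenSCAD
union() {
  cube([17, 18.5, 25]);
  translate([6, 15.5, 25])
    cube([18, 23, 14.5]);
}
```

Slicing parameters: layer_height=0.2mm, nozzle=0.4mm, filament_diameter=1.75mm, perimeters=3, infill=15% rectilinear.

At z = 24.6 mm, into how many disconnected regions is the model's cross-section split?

At z = 24.6 mm: the cube (footprint 17×18.5) is included at this height; the cube at (6, 15.5) is absent (z outside [25, 39.5]); Combining (union): only the 17×18.5 cube is present, so the union is just that shape — 1 connected region. The result has 1 disconnected region.

1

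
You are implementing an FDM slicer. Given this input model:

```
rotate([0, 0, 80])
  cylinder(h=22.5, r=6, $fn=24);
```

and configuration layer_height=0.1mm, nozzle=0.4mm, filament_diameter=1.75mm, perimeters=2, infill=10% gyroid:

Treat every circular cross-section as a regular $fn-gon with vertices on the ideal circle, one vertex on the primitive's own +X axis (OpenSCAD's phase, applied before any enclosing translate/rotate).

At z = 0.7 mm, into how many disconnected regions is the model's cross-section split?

1

At z = 0.7 mm: the r=6 cylinder gives a regular 24-gon of circumradius 6 (constant along its height); (whole slice rotated 80° about Z — lengths, areas and connectivity unchanged). The result has 1 disconnected region.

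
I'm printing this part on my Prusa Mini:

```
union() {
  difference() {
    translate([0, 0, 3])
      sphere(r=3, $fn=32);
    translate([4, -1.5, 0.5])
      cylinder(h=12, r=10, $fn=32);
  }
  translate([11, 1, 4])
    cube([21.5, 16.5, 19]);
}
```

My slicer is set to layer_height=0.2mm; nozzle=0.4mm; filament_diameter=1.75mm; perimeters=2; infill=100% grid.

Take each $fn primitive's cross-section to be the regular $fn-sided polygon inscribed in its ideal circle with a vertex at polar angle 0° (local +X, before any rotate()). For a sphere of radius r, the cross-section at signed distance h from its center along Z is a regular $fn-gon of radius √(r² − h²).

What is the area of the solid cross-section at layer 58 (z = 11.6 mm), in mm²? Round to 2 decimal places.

354.75 mm²

At z = 11.6 mm: the sphere does not reach this height (|z−center|=8.600 > r=3); the cylinder at (4, -1.5): section is a regular 32-gon, circumradius r=10 (area = (32/2)·10.000²·sin(360°/32) = 312.14 mm²); Taking the first minus the rest: the first operand is absent here, so nothing remains; the cube at (11, 1) (footprint 21.5×16.5) is included at this height (area 354.75 mm²); Merging all regions: only the 21.5×16.5 cube at (11, 1) is present, so the union is just that shape — area = 354.75 mm². Overall, the cross-section is a single solid region. Net area = 354.75 mm².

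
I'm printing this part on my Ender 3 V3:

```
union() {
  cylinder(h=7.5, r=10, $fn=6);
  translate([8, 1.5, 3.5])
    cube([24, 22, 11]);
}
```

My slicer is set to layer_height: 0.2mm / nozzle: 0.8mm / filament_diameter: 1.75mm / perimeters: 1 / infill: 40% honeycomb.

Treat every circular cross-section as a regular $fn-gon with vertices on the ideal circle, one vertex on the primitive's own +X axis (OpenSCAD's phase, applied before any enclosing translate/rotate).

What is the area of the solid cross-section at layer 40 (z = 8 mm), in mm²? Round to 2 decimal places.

At z = 8 mm: the cylinder does not reach this height (z outside [0, 7.5]); the cube at (8, 1.5) is present — its section is the full 24×22 rectangle (area 528.00 mm²); Combining (union): only the 24×22 cube at (8, 1.5) is present, so the union is just that shape — area = 528.00 mm². Overall, the cross-section is a single solid region. Net area = 528.00 mm².

528.00 mm²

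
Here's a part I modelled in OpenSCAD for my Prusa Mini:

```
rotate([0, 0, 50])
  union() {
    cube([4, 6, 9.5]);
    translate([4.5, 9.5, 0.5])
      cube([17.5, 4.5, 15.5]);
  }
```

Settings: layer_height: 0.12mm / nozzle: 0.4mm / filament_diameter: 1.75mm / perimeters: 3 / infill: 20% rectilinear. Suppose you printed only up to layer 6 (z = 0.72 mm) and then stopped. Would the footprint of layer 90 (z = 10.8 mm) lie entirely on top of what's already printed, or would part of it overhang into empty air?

entirely on top

Compare the two slices. At z = 0.72: the 4×6 cube contributes its full rectangle (area 24.00 mm²); the cube at (4.5, 9.5) (footprint 17.5×4.5) is included at this height (area 78.75 mm²); Taking the union: the 2 present regions are separate (no shared area or edge), so areas and boundary lengths simply add and each stays a separate island — area = 102.75 mm²; (whole slice rotated 50° about Z — lengths, areas and connectivity unchanged). At z = 10.8: the cube is absent (z outside [0, 9.5]); the cube at (4.5, 9.5) is present — its section is the full 17.5×4.5 rectangle (area 78.75 mm²); Combining (union): only the 17.5×4.5 cube at (4.5, 9.5) is present, so the union is just that shape — area = 78.75 mm²; (rotated 50° about Z; rotation is an isometry so areas/perimeters/island counts are preserved). Checking containment: the cross-section at z = 10.8 is a subset of the cross-section at z = 0.72.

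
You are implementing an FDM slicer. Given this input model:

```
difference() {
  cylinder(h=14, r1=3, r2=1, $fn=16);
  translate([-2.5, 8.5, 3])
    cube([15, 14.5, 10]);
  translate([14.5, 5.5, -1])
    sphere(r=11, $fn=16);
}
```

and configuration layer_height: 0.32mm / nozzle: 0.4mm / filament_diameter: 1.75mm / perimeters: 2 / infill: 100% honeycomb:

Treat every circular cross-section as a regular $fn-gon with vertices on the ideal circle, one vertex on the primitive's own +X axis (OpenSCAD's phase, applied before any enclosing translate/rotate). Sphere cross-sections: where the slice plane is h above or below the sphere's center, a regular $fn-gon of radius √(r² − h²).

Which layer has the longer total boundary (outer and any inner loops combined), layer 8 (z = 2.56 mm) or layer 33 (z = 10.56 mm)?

Layer 8 (z = 2.56): the cone (r1=3→r2=1) has section circumradius 2.634 here — a regular 16-gon (perimeter = 2·16·2.634·sin(180°/16) = 16.45 mm); the cube at (-2.5, 8.5) is not intersected at this z (z outside [3, 13]); the r=11 sphere at (14.5, 5.5) slices to a regular 16-gon of circumradius 10.408 (√(r²−h²) with h=3.56 from center) (perimeter = 2·16·10.408·sin(180°/16) = 64.98 mm); Subtracting the remaining from the first: starting from the cone, the r=11 sphere at (14.5, 5.5) misses the remaining region (no effect) — boundary = 16.45 mm. So its perimeter = 16.45 mm. Layer 33 (z = 10.56): the cone: at t=0.754 of its height the radius interpolates to r₁+(r₂−r₁)t = 1.491, giving a regular 16-gon of that circumradius (perimeter = 2·16·1.491·sin(180°/16) = 9.31 mm); the cube at (-2.5, 8.5) (footprint 15×14.5) is included at this height (perimeter 59.00 mm); the sphere at (14.5, 5.5) does not reach this height (|z−center|=11.560 > r=11); Taking the first minus the rest: starting from the cone, the 15×14.5 cube at (-2.5, 8.5) misses the remaining region (no effect) — boundary = 9.31 mm. So its perimeter = 9.31 mm. Layer 8 is larger (16.45 vs 9.31 mm).

layer 8 (z = 2.56 mm)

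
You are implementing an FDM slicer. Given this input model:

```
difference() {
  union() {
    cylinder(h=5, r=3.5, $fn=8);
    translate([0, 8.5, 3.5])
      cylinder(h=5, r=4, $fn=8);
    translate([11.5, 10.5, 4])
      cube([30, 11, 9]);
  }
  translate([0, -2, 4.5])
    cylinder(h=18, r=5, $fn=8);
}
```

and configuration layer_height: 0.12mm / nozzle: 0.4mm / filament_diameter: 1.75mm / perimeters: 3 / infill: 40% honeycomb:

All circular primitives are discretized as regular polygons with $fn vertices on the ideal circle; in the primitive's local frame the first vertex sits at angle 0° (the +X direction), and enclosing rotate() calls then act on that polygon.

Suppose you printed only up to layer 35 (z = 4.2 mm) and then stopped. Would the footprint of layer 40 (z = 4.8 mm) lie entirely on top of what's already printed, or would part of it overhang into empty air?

Compare the two slices. At z = 4.2: the r=3.5 cylinder contributes a regular 8-gon of circumradius 3.5 (area = (8/2)·3.500²·sin(360°/8) = 34.65 mm²); the r=4 cylinder at (0, 8.5) gives a regular 8-gon of circumradius 4 (constant along its height) (area = (8/2)·4.000²·sin(360°/8) = 45.25 mm²); the cube at (11.5, 10.5) (footprint 30×11) is included at this height (area 330.00 mm²); Taking the union: the 3 present regions are separate (no shared area or edge), so areas and boundary lengths simply add and each stays a separate island — area = 409.90 mm²; the cylinder at (0, -2) is not intersected at this z (z outside [4.5, 22.5]); Subtracting the remaining from the first: none of the subtracted shapes is present at this height, so the result so far is unchanged — area = 409.90 mm². At z = 4.8: the cylinder: section is a regular 8-gon, circumradius r=3.5 (area = (8/2)·3.500²·sin(360°/8) = 34.65 mm²); the r=4 cylinder at (0, 8.5) contributes a regular 8-gon of circumradius 4 (area = (8/2)·4.000²·sin(360°/8) = 45.25 mm²); the cube at (11.5, 10.5) is present — its section is the full 30×11 rectangle (area 330.00 mm²); Combining (union): the 3 present regions are separate (no shared area or edge), so areas and boundary lengths simply add and each stays a separate island — area = 409.90 mm²; the r=5 cylinder at (0, -2) contributes a regular 8-gon of circumradius 5 (area = (8/2)·5.000²·sin(360°/8) = 70.71 mm²); After the difference (first − rest): starting from that combined region (409.90 mm²), the r=5 cylinder at (0, -2) partially overlaps it — only the 32.05 mm² overlap (of its 70.71 mm²) is removed, clipping the outline — area = 377.85 mm². Checking containment: the cross-section at z = 4.8 is a subset of the cross-section at z = 4.2.

entirely on top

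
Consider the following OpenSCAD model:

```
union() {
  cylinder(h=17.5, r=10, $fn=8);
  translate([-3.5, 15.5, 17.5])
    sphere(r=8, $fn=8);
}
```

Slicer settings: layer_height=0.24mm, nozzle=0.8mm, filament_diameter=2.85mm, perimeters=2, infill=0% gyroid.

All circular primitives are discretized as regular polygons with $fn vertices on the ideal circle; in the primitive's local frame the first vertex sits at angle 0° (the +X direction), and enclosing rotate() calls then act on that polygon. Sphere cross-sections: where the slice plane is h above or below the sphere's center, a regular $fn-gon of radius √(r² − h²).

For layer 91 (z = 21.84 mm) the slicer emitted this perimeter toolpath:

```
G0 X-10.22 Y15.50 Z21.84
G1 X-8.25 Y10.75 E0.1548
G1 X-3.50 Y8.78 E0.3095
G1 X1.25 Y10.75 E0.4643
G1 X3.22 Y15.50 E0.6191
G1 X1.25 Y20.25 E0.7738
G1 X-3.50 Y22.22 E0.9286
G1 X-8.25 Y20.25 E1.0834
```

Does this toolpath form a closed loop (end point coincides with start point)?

no

Start point (G0): (-10.22, 15.50). End point (last G1): the path does not return to the start — open.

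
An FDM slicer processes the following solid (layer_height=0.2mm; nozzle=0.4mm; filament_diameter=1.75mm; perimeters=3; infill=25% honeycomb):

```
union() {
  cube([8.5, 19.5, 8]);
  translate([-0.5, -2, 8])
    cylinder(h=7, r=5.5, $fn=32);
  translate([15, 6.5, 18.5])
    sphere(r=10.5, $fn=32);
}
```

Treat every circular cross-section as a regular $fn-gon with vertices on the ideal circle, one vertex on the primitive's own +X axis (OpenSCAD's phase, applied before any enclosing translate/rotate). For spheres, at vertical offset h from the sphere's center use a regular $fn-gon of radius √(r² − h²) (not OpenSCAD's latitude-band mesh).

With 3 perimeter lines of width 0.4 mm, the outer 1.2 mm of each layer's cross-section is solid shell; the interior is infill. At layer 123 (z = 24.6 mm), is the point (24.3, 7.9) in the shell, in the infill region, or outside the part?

At z = 24.6 mm: the cube is absent (z outside [0, 8]); the cylinder at (-0.5, -2) is not intersected at this z (z outside [8, 15]); the sphere at (15, 6.5): section is a regular 32-gon, circumradius = √(r²−h²) = √(10.5²−6.1²) = 8.546; Taking the union: only the r=10.5 sphere at (15, 6.5) is present, so the union is just that shape — 1 connected region. Overall, the cross-section is a single solid region. The nearest boundary edge runs (23.55, 6.50)→(23.38, 8.17); distance from the point to it = 0.89 mm. The point is not inside any of the regions above, so it lies outside the cross-section (0.89 mm from the nearest boundary).

outside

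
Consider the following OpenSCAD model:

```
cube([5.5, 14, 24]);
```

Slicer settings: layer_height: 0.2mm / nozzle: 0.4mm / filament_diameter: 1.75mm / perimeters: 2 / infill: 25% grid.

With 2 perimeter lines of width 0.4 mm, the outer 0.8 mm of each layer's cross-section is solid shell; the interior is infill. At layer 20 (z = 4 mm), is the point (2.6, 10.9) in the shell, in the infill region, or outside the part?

infill

At z = 4 mm: the cube is present — its section is the full 5.5×14 rectangle. Overall, the cross-section is a single solid region. The nearest boundary edge runs (0.00, 14.00)→(0.00, 0.00); distance from the point to it = 2.60 mm. The point is inside the cross-section and 2.60 mm from the nearest boundary — more than the 0.8 mm shell width (2 × 0.4), so it's in the infill interior.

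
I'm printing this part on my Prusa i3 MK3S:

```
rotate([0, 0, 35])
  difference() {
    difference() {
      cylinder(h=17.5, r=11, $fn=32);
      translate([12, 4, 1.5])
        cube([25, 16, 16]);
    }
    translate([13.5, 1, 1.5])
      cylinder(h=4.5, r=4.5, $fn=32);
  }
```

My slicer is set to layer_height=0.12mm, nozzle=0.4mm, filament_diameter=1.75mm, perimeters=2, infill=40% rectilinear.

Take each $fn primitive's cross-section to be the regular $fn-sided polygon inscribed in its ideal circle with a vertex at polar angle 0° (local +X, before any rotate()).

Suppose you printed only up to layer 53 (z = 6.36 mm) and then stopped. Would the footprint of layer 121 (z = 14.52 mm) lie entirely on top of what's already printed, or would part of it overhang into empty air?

entirely on top

Compare the two slices. At z = 6.36: the r=11 cylinder contributes a regular 32-gon of circumradius 11 (area = (32/2)·11.000²·sin(360°/32) = 377.69 mm²); the cube at (12, 4) (footprint 25×16) is included at this height (area 400.00 mm²); Subtracting the remaining from the first: starting from the r=11 cylinder (377.69 mm²), the 25×16 cube at (12, 4) misses the remaining region (no effect) — area = 377.69 mm²; the cylinder at (13.5, 1) is not intersected at this z (z outside [1.5, 6]); Subtracting the remaining from the first: none of the subtracted shapes is present at this height, so the result so far is unchanged — area = 377.69 mm²; (whole slice rotated 35° about Z — lengths, areas and connectivity unchanged). At z = 14.52: the r=11 cylinder gives a regular 32-gon of circumradius 11 (constant along its height) (area = (32/2)·11.000²·sin(360°/32) = 377.69 mm²); the cube at (12, 4) is present — its section is the full 25×16 rectangle (area 400.00 mm²); Subtracting the remaining from the first: starting from the r=11 cylinder (377.69 mm²), the 25×16 cube at (12, 4) misses the remaining region (no effect) — area = 377.69 mm²; the cylinder at (13.5, 1) is not intersected at this z (z outside [1.5, 6]); Taking the first minus the rest: none of the subtracted shapes is present at this height, so that combined region is unchanged — area = 377.69 mm²; (whole slice rotated 35° about Z — lengths, areas and connectivity unchanged). Checking containment: the cross-section at z = 14.52 is a subset of the cross-section at z = 6.36.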